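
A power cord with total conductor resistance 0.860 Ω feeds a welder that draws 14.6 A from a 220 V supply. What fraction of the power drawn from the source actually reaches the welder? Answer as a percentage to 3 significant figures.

The power cord carries the full 14.6 A.
P_line = I² R_line = (14.60)² × 0.860 = 183.3 W
P_source = V I = 220 × 14.60 = 3212 W; P_load = 3029 W
η = P_load / P_source = 3029 / 3212 = 0.9429

94.3 %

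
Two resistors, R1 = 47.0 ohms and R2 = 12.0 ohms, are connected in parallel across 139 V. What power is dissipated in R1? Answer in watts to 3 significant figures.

The supply voltage appears across each parallel branch — just use P = V²/R1.
P_R1 = V² / R1 = (139)² / 47.0 Ω = 411.1 W

411 W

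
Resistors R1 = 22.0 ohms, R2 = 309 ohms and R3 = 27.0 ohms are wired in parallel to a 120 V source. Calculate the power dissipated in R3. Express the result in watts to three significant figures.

533 W

The supply voltage appears across each parallel branch — just use P = V²/R3.
P_R3 = V² / R3 = (120)² / 27.0 Ω = 533.3 W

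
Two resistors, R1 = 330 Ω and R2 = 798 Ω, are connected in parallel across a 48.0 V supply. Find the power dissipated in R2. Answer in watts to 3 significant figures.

2.89 W

R2 sits directly across the source, so P = V²/R with V = 48.0 V.
P_R2 = V² / R2 = (48.0)² / 798 Ω = 2.887 W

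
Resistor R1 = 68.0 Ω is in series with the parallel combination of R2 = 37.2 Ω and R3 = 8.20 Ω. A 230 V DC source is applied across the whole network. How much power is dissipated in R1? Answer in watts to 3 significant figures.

644 W

Reduce the parallel pair to R_p first; the network is then a simple series string.
R_p = (37.2×8.20)/(37.2+8.20) = 6.719 Ω
R_total = 68.0 + 6.719 = 74.72 Ω
I = V / R_total = 230 / 74.72 = 3.078 A
The full supply current passes through R1: P = I²R.
P_R1 = (3.078)² × 68.0 = 644.3 W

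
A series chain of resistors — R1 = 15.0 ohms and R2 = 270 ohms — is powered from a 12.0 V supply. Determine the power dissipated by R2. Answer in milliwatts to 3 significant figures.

479 mW

Since the resistors are in series they all carry the loop current I = V/R_total; the power in any one is I²R.
R_total = 15.0 + 270 = 285.0 Ω
I = V / R_total = 12.0 / 285.0 = 0.04211 A
P_R2 = I² × R2 = (0.04211)² × 270 = 0.4787 W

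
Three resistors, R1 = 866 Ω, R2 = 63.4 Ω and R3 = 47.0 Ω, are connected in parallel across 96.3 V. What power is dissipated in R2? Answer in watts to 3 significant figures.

146 W

Every branch has 96.3 V across it, so for R2 the power is simply V²/R.
P_R2 = V² / R2 = (96.3)² / 63.4 Ω = 146.3 W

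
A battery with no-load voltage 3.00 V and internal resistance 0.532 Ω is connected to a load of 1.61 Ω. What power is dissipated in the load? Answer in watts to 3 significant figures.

3.16 W

The internal resistance and the load are in series, so the same I flows through both; get I from ε/(r+R), then I²R for the load.
I = ε / (r + R) = 3.00 / (0.532 + 1.61) = 1.401 A
P_load = I² R = (1.401)² × 1.61 = 3.158 W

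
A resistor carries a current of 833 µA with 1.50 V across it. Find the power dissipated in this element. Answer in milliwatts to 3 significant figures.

1.25 mW

With V and I both given, power follows immediately from P = V I.
P = 1.50 V × 0.0008330 A = 0.001249 W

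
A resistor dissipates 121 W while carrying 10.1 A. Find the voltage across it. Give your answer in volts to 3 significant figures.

12.0 V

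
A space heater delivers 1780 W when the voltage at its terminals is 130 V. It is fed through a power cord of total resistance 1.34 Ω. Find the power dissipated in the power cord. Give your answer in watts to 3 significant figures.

251 W

Line loss is just I²R for the cable — we know both I and R_line directly.
I = P / V = 1780 / 130 = 13.69 A through the power cord.
P_line = I² R_line = (13.69)² × 1.34 = 251.2 W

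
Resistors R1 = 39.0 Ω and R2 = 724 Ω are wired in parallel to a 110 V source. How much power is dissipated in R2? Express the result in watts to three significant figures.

16.7 W

Each parallel branch sees the full supply voltage, so P = V²/R applies directly to the target branch.
P_R2 = V² / R2 = (110)² / 724 Ω = 16.71 W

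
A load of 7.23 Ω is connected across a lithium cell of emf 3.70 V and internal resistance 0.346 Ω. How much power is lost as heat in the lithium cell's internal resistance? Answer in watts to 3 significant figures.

The internal resistance carries the same current as the load; P_int = I²r.
I = ε / (r + R) = 3.70 / (0.346 + 7.23) = 0.4884 A
P_int = I² r = (0.4884)² × 0.346 = 0.08253 W

0.0825 W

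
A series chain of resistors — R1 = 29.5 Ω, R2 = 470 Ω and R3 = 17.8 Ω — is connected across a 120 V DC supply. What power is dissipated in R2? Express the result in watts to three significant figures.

Series elements share the same current, so find I first, then use P = I²R.
R_total = 29.5 + 470 + 17.8 = 517.3 Ω
I = V / R_total = 120 / 517.3 = 0.2320 A
P_R2 = I² × R2 = (0.2320)² × 470 = 25.29 W

25.3 W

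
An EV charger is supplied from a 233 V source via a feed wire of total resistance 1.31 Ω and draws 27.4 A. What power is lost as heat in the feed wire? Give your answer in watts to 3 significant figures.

The feed wire is a series resistance carrying the load current; its dissipation is I²R_line.
The feed wire carries the full 27.4 A.
P_line = I² R_line = (27.40)² × 1.31 = 983.5 W

983 W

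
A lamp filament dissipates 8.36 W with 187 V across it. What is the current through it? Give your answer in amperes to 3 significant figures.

0.0447 A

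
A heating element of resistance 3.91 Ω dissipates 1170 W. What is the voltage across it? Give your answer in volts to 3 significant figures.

67.6 V

Inverting the appropriate power form: V = √(P R).
V = √(1170 × 3.91) = 67.64 V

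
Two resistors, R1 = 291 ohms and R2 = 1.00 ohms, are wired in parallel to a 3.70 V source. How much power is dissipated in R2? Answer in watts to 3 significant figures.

13.7 W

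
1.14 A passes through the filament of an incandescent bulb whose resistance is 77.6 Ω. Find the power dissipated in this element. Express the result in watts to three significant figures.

The current through and the resistance of the element are both given; use P = I²R.
P = (1.140 A)² × 77.6 Ω = 100.8 W

101 W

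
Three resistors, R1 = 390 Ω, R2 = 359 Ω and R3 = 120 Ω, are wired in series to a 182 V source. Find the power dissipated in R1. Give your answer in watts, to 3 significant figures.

Since the resistors are in series they all carry the loop current I = V/R_total; the power in any one is I²R.
R_total = 390 + 359 + 120 = 869.0 Ω
I = V / R_total = 182 / 869.0 = 0.2094 A
P_R1 = I² × R1 = (0.2094)² × 390 = 17.11 W

17.1 W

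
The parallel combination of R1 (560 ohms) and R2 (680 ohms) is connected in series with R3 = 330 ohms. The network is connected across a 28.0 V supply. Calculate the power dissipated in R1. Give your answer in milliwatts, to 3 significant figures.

325 mW

Combine R1 and R2 into their parallel equivalent first, reducing the network to two series resistors.
R_p = (560×680)/(560+680) = 307.1 Ω
R_total = R_p + 330 = 307.1 + 330 = 637.1 Ω
I = V / R_total = 28.0 / 637.1 = 0.04395 A
Voltage across the parallel pair: V_p = I × R_p = 0.04395 × 307.1 = 13.50 V
Use P = V²/R for R1 with V = V_p.
P_R1 = (13.50)² / 560 = 0.3253 W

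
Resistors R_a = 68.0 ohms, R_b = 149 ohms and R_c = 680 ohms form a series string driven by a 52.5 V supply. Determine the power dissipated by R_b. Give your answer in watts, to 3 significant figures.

0.510 W

Every series element carries the same I. Get I from the total resistance, then P = I² × R_b.
R_total = 68.0 + 149 + 680 = 897.0 Ω
I = V / R_total = 52.5 / 897.0 = 0.05853 A
P_R_b = I² × R_b = (0.05853)² × 149 = 0.5104 W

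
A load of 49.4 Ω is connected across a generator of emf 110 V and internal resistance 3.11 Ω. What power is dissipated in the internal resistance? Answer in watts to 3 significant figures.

Internal loss is I²r, with I set by the total series resistance r+R.
I = ε / (r + R) = 110 / (3.11 + 49.4) = 2.095 A
P_int = I² r = (2.095)² × 3.11 = 13.65 W

13.6 W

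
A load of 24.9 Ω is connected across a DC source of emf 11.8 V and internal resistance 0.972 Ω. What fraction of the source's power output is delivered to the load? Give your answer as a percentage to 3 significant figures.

96.2 %

η = P_load/(P_load+P_int) = I²R/(I²R+I²r) = R/(R+r) — the I² cancels for series elements.
η = R / (R + r) = 24.9 / (24.9 + 0.972) = 0.9624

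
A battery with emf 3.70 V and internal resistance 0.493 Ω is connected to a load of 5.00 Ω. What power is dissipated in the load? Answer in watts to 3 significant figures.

2.27 W

Load and internal resistance form a series loop — compute the loop current, then the load power via I²R.
I = ε / (r + R) = 3.70 / (0.493 + 5.00) = 0.6736 A
P_load = I² R = (0.6736)² × 5.00 = 2.269 W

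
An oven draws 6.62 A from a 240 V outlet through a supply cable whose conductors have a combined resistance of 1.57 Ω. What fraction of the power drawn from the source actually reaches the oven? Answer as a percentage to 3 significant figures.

95.7 %

The supply cable carries the full 6.62 A.
P_line = I² R_line = (6.620)² × 1.57 = 68.80 W
P_source = V I = 240 × 6.620 = 1589 W; P_load = 1520 W
η = P_load / P_source = 1520 / 1589 = 0.9567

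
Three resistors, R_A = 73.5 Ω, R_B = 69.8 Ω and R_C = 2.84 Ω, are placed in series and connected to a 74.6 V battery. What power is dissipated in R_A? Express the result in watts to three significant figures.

In a series string the same current flows through every resistor — find that current, then P = I²R for the one we want.
R_total = 73.5 + 69.8 + 2.84 = 146.1 Ω
I = V / R_total = 74.6 / 146.1 = 0.5105 A
P_R_A = I² × R_A = (0.5105)² × 73.5 = 19.15 W

19.2 W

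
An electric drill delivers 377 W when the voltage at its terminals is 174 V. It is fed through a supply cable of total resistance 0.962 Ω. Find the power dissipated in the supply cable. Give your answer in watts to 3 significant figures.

Line loss is just I²R for the cable — we know both I and R_line directly.
I = P / V = 377 / 174 = 2.167 A through the supply cable.
P_line = I² R_line = (2.167)² × 0.962 = 4.516 W

4.52 W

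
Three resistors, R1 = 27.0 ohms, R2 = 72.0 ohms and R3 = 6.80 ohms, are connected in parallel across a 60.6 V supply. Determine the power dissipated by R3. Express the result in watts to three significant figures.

540 W

Each parallel branch sees the full supply voltage, so P = V²/R applies directly to the target branch.
P_R3 = V² / R3 = (60.6)² / 6.80 Ω = 540.1 W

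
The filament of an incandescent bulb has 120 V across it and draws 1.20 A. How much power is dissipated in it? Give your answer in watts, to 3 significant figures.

V and I are known directly — P = V I, no intermediate step needed.
P = 120 V × 1.200 A = 144.0 W

144 W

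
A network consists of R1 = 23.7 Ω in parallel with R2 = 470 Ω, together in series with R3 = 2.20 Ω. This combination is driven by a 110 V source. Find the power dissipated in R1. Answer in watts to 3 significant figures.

424 W

First find R_p for the parallel pair, then treat R_p + R3 as a series loop.
R_p = (23.7×470)/(23.7+470) = 22.56 Ω
R_total = R_p + 2.20 = 22.56 + 2.20 = 24.76 Ω
I = V / R_total = 110 / 24.76 = 4.442 A
Voltage across the parallel pair: V_p = I × R_p = 4.442 × 22.56 = 100.2 V
R1 has V_p across it, so P = V_p²/R1.
P_R1 = (100.2)² / 23.7 = 423.9 W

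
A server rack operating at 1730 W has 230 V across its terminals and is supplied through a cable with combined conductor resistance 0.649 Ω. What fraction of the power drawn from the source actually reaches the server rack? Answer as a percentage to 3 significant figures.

I = P / V = 1730 / 230 = 7.522 A through the cable.
P_line = I² R_line = (7.522)² × 0.649 = 36.72 W
P_source = P_load + P_line = 1730 + 36.72 = 1767 W
η = P_load / P_source = 1730 / 1767 = 0.9792

97.9 %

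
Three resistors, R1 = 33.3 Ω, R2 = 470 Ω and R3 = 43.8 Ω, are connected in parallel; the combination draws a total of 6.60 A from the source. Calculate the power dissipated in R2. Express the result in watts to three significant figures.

30.7 W

Only the total current is stated, so first find the parallel equivalent to get the voltage across the combination.
1/R_eq = 1/33.3 + 1/470 + 1/43.8 ⇒ R_eq = 18.19 Ω
V = I_total × R_eq = 6.600 × 18.19 = 120.0 V
P_R2 = V² / R2 = (120.0)² / 470 = 30.65 W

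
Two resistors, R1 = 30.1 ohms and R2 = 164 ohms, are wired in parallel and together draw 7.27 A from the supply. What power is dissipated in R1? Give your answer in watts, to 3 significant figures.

1140 W

Parallel branches share V, not I — compute V via R_eq, then use V²/R for the target branch.
1/R_eq = 1/30.1 + 1/164 ⇒ R_eq = 25.43 Ω
V = I_total × R_eq = 7.270 × 25.43 = 184.9 V
P_R1 = V² / R1 = (184.9)² / 30.1 = 1136 W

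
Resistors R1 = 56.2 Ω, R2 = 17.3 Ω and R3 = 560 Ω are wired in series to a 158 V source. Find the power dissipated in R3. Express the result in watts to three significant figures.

34.8 W

The current is common to all series resistors; compute it, then apply P = I²R for the target.
R_total = 56.2 + 17.3 + 560 = 633.5 Ω
I = V / R_total = 158 / 633.5 = 0.2494 A
P_R3 = I² × R3 = (0.2494)² × 560 = 34.83 W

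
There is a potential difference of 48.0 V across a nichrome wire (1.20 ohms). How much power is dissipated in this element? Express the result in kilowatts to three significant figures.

With V across and R both known, P = V²/R gives the dissipation directly.
P = (48.0 V)² / 1.20 Ω = 1920 W

1.92 kW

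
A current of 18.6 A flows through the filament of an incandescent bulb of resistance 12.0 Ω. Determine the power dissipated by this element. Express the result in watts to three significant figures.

4150 W

With I and R stated, P = I²R applies in one step.
P = (18.60 A)² × 12.0 Ω = 4152 W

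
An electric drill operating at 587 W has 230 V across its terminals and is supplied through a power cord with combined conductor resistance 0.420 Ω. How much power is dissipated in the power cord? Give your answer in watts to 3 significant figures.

2.74 W

The power cord is a series resistance carrying the load current; its dissipation is I²R_line.
I = P / V = 587 / 230 = 2.552 A through the power cord.
P_line = I² R_line = (2.552)² × 0.420 = 2.736 W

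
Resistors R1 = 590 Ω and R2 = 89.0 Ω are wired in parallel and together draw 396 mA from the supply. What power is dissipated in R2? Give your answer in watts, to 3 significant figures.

10.5 W

The branches share the same voltage, but only the total current is given — find V from the equivalent resistance first.
1/R_eq = 1/590 + 1/89.0 ⇒ R_eq = 77.33 Ω
V = I_total × R_eq = 0.3960 × 77.33 = 30.62 V
P_R2 = V² / R2 = (30.62)² / 89.0 = 10.54 W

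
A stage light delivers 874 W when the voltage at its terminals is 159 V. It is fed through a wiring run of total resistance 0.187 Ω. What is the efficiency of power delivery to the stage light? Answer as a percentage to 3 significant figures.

I = P / V = 874 / 159 = 5.497 A through the wiring run.
P_line = I² R_line = (5.497)² × 0.187 = 5.650 W
P_source = P_load + P_line = 874.0 + 5.650 = 879.7 W
η = P_load / P_source = 874.0 / 879.7 = 0.9936

99.4 %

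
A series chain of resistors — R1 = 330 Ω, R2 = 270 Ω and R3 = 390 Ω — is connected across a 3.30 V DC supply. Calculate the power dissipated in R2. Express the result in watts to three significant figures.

0.00300 W

In a series string the same current flows through every resistor — find that current, then P = I²R for the one we want.
R_total = 330 + 270 + 390 = 990.0 Ω
I = V / R_total = 3.30 / 990.0 = 0.003333 A
P_R2 = I² × R2 = (0.003333)² × 270 = 0.003000 W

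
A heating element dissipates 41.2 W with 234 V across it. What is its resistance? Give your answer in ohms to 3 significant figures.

1330 Ω

The two known quantities fix the third via R = V² / P.
R = (234)² / 41.2 = 1329 Ω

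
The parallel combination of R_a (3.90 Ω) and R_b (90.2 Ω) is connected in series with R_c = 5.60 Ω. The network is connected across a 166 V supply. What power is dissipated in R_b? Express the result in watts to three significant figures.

First find R_p for the parallel pair, then treat R_p + R_c as a series loop.
R_p = (3.90×90.2)/(3.90+90.2) = 3.738 Ω
R_total = R_p + 5.60 = 3.738 + 5.60 = 9.338 Ω
I = V / R_total = 166 / 9.338 = 17.78 A
Voltage across the parallel pair: V_p = I × R_p = 17.78 × 3.738 = 66.45 V
R_b has V_p across it, so P = V_p²/R_b.
P_R_b = (66.45)² / 90.2 = 48.96 W

49.0 W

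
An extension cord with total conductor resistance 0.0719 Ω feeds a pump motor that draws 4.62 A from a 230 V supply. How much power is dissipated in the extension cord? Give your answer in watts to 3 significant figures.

1.53 W

Line loss is just I²R for the cable — we know both I and R_line directly.
The extension cord carries the full 4.62 A.
P_line = I² R_line = (4.620)² × 0.0719 = 1.535 W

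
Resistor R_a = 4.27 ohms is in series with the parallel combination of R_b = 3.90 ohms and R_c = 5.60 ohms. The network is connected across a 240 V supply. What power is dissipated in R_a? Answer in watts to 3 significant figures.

5700 W

Replace R_b and R_c with their parallel equivalent so the circuit becomes R_a in series with R_p.
R_p = (3.90×5.60)/(3.90+5.60) = 2.299 Ω
R_total = 4.27 + 2.299 = 6.569 Ω
I = V / R_total = 240 / 6.569 = 36.54 A
R_a is in the main series path, so its power is I²R_a.
P_R_a = (36.54)² × 4.27 = 5700 W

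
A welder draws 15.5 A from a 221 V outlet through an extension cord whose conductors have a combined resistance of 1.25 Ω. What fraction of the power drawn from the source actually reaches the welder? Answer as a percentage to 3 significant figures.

The extension cord carries the full 15.5 A.
P_line = I² R_line = (15.50)² × 1.25 = 300.3 W
P_source = V I = 221 × 15.50 = 3426 W; P_load = 3125 W
η = P_load / P_source = 3125 / 3426 = 0.9123

91.2 %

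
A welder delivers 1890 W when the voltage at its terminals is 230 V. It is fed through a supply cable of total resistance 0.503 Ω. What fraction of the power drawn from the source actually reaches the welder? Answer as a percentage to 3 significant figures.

98.2 %

I = P / V = 1890 / 230 = 8.217 A through the supply cable.
P_line = I² R_line = (8.217)² × 0.503 = 33.97 W
P_source = P_load + P_line = 1890 + 33.97 = 1924 W
η = P_load / P_source = 1890 / 1924 = 0.9823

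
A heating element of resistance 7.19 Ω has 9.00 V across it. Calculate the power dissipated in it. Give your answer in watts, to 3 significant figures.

Voltage and resistance are given, so P = V²/R is the one-step route.
P = (9.00 V)² / 7.19 Ω = 11.27 W

11.3 W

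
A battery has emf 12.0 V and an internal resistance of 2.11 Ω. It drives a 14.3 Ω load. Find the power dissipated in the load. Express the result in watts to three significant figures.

The internal resistance and the load are in series, so the same I flows through both; get I from ε/(r+R), then I²R for the load.
I = ε / (r + R) = 12.0 / (2.11 + 14.3) = 0.7313 A
P_load = I² R = (0.7313)² × 14.3 = 7.647 W

7.65 W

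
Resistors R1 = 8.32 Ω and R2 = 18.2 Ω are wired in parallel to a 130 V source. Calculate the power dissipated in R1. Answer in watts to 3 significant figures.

2030 W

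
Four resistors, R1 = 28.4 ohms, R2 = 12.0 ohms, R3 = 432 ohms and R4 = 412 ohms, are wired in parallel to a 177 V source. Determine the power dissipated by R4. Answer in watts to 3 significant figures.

76.0 W

Each parallel branch sees the full supply voltage, so P = V²/R applies directly to the target branch.
P_R4 = V² / R4 = (177)² / 412 Ω = 76.04 W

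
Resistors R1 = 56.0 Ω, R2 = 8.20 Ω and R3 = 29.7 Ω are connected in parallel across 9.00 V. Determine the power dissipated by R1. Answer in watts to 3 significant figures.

1.45 W

R1 sits directly across the source, so P = V²/R with V = 9.00 V.
P_R1 = V² / R1 = (9.00)² / 56.0 Ω = 1.446 W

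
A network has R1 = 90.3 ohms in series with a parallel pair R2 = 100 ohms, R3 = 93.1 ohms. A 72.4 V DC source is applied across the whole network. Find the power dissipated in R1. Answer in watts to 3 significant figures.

First combine the parallel branches into one equivalent R_p, then R1 + R_p is a series pair.
R_p = (100×93.1)/(100+93.1) = 48.21 Ω
R_total = 90.3 + 48.21 = 138.5 Ω
I = V / R_total = 72.4 / 138.5 = 0.5227 A
The full supply current passes through R1: P = I²R.
P_R1 = (0.5227)² × 90.3 = 24.67 W

24.7 W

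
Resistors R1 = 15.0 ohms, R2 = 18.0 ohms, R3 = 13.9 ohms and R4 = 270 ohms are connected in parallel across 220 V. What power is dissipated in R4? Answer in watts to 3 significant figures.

Each parallel branch sees the full supply voltage, so P = V²/R applies directly to the target branch.
P_R4 = V² / R4 = (220)² / 270 Ω = 179.3 W

179 W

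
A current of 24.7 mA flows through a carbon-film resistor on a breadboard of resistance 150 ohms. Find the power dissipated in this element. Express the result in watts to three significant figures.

0.0915 W

With I and R stated, P = I²R applies in one step.
P = (0.02470 A)² × 150 Ω = 0.09151 W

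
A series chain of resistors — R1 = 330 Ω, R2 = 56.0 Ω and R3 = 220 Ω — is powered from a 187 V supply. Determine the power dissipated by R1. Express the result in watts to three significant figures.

In a series string the same current flows through every resistor — find that current, then P = I²R for the one we want.
R_total = 330 + 56.0 + 220 = 606.0 Ω
I = V / R_total = 187 / 606.0 = 0.3086 A
P_R1 = I² × R1 = (0.3086)² × 330 = 31.42 W

31.4 W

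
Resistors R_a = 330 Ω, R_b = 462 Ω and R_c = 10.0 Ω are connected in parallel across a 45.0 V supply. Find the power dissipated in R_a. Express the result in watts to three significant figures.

6.14 W

Each parallel branch sees the full supply voltage, so P = V²/R applies directly to the target branch.
P_R_a = V² / R_a = (45.0)² / 330 Ω = 6.136 W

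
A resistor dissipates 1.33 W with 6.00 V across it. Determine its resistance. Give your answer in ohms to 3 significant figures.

27.1 Ω

The two known quantities fix the third via R = V² / P.
R = (6.00)² / 1.33 = 27.07 Ω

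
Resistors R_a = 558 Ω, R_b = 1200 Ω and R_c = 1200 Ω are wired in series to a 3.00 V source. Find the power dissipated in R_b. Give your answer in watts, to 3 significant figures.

0.00123 W

The current is common to all series resistors; compute it, then apply P = I²R for the target.
R_total = 558 + 1200 + 1200 = 2958 Ω
I = V / R_total = 3.00 / 2958 = 0.001014 A
P_R_b = I² × R_b = (0.001014)² × 1200 = 0.001234 W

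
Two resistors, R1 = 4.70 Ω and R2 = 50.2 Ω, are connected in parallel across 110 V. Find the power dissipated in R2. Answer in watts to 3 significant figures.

241 W

R2 sits directly across the source, so P = V²/R with V = 110 V.
P_R2 = V² / R2 = (110)² / 50.2 Ω = 241.0 W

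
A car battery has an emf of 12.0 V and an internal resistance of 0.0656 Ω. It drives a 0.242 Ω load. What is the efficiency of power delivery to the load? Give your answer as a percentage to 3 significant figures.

78.7 %

Both r and R carry the same current, so the power split is just the resistance split: η = R/(R+r).
η = R / (R + r) = 0.242 / (0.242 + 0.0656) = 0.7867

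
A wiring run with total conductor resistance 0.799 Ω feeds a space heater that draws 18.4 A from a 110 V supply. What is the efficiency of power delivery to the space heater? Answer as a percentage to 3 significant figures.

The wiring run carries the full 18.4 A.
P_line = I² R_line = (18.40)² × 0.799 = 270.5 W
P_source = V I = 110 × 18.40 = 2024 W; P_load = 1753 W
η = P_load / P_source = 1753 / 2024 = 0.8663

86.6 %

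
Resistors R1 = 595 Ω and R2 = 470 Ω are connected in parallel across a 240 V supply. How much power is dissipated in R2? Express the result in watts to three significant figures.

Every branch has 240 V across it, so for R2 the power is simply V²/R.
P_R2 = V² / R2 = (240)² / 470 Ω = 122.6 W

123 W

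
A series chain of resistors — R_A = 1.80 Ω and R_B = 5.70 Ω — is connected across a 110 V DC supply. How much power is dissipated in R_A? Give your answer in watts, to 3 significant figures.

387 W

Series elements share the same current, so find I first, then use P = I²R.
R_total = 1.80 + 5.70 = 7.500 Ω
I = V / R_total = 110 / 7.500 = 14.67 A
P_R_A = I² × R_A = (14.67)² × 1.80 = 387.2 W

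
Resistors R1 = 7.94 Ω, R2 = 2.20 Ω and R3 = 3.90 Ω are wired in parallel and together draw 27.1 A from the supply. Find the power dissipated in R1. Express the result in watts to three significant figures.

Only the total current is stated, so first find the parallel equivalent to get the voltage across the combination.
1/R_eq = 1/7.94 + 1/2.20 + 1/3.90 ⇒ R_eq = 1.195 Ω
V = I_total × R_eq = 27.10 × 1.195 = 32.38 V
P_R1 = V² / R1 = (32.38)² / 7.94 = 132.1 W

132 W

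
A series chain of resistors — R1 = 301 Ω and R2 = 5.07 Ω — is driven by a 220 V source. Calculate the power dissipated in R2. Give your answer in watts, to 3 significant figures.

Series elements share the same current, so find I first, then use P = I²R.
R_total = 301 + 5.07 = 306.1 Ω
I = V / R_total = 220 / 306.1 = 0.7188 A
P_R2 = I² × R2 = (0.7188)² × 5.07 = 2.619 W

2.62 W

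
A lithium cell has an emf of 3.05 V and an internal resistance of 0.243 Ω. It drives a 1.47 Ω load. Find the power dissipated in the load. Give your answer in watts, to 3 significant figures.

4.66 W

With r and R in series, I = ε/(r+R); the load dissipates I²R.
I = ε / (r + R) = 3.05 / (0.243 + 1.47) = 1.781 A
P_load = I² R = (1.781)² × 1.47 = 4.660 W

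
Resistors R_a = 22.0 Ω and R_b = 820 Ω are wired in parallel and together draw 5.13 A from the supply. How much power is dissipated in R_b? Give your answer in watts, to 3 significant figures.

Parallel branches share V, not I — compute V via R_eq, then use V²/R for the target branch.
1/R_eq = 1/22.0 + 1/820 ⇒ R_eq = 21.43 Ω
V = I_total × R_eq = 5.130 × 21.43 = 109.9 V
P_R_b = V² / R_b = (109.9)² / 820 = 14.73 W

14.7 W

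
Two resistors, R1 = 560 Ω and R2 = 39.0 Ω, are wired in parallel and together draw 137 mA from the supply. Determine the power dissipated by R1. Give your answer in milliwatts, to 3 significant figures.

44.6 mW

We need the common branch voltage; get it from I_total × R_eq, then P = V²/R for the branch.
1/R_eq = 1/560 + 1/39.0 ⇒ R_eq = 36.46 Ω
V = I_total × R_eq = 0.1370 × 36.46 = 4.995 V
P_R1 = V² / R1 = (4.995)² / 560 = 0.04456 W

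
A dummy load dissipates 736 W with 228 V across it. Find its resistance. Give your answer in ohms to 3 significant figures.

70.6 Ω

From P = V I = I²R = V²/R, with the two given quantities we get R = V² / P.
R = (228)² / 736 = 70.63 Ω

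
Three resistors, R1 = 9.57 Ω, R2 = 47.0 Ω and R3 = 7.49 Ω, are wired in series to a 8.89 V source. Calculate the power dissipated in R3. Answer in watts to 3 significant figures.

In a series string the same current flows through every resistor — find that current, then P = I²R for the one we want.
R_total = 9.57 + 47.0 + 7.49 = 64.06 Ω
I = V / R_total = 8.89 / 64.06 = 0.1388 A
P_R3 = I² × R3 = (0.1388)² × 7.49 = 0.1442 W

0.144 W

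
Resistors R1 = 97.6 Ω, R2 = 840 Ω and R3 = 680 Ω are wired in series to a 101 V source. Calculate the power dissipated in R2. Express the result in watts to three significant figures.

3.27 W

The current is common to all series resistors; compute it, then apply P = I²R for the target.
R_total = 97.6 + 840 + 680 = 1618 Ω
I = V / R_total = 101 / 1618 = 0.06244 A
P_R2 = I² × R2 = (0.06244)² × 840 = 3.275 W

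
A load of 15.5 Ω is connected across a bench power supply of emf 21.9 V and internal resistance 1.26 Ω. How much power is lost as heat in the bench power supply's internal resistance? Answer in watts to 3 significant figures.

2.15 W

r is in series with the load, so it carries the full circuit current — the loss in it is I²r.
I = ε / (r + R) = 21.9 / (1.26 + 15.5) = 1.307 A
P_int = I² r = (1.307)² × 1.26 = 2.151 W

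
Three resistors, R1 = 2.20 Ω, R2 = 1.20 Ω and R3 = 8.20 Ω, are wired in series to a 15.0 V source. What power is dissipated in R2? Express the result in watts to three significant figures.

In a series string the same current flows through every resistor — find that current, then P = I²R for the one we want.
R_total = 2.20 + 1.20 + 8.20 = 11.60 Ω
I = V / R_total = 15.0 / 11.60 = 1.293 A
P_R2 = I² × R2 = (1.293)² × 1.20 = 2.007 W

2.01 W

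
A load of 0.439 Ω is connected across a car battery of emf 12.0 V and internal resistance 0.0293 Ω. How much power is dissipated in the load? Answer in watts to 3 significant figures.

Find the circuit current first, then P = I²R for the load (series elements share I).
I = ε / (r + R) = 12.0 / (0.0293 + 0.439) = 25.62 A
P_load = I² R = (25.62)² × 0.439 = 288.3 W

288 W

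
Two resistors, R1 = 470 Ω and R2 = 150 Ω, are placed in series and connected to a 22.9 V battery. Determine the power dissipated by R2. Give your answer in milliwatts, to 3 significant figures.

The current is common to all series resistors; compute it, then apply P = I²R for the target.
R_total = 470 + 150 = 620.0 Ω
I = V / R_total = 22.9 / 620.0 = 0.03694 A
P_R2 = I² × R2 = (0.03694)² × 150 = 0.2046 W

205 mW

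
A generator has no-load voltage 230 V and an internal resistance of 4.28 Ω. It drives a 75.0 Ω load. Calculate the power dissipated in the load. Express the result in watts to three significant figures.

Find the circuit current first, then P = I²R for the load (series elements share I).
I = ε / (r + R) = 230 / (4.28 + 75.0) = 2.901 A
P_load = I² R = (2.901)² × 75.0 = 631.2 W

631 W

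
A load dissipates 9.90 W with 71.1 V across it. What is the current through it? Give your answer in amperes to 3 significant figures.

The two known quantities fix the third via I = P / V.
I = 9.90 / 71.1 = 0.1392 A

0.139 A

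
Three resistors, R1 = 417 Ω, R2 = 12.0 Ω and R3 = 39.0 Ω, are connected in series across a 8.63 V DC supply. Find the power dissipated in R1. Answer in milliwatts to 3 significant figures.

Since the resistors are in series they all carry the loop current I = V/R_total; the power in any one is I²R.
R_total = 417 + 12.0 + 39.0 = 468.0 Ω
I = V / R_total = 8.63 / 468.0 = 0.01844 A
P_R1 = I² × R1 = (0.01844)² × 417 = 0.1418 W

142 mW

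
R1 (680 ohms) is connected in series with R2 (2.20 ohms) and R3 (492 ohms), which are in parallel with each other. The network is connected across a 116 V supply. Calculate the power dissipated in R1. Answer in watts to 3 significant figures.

19.7 W

First combine the parallel branches into one equivalent R_p, then R1 + R_p is a series pair.
R_p = (2.20×492)/(2.20+492) = 2.190 Ω
R_total = 680 + 2.190 = 682.2 Ω
I = V / R_total = 116 / 682.2 = 0.1700 A
All the current flows through R1; use P = I²R.
P_R1 = (0.1700)² × 680 = 19.66 W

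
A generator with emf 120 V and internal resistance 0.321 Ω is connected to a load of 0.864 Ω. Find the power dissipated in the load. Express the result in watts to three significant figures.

8860 W

With r and R in series, I = ε/(r+R); the load dissipates I²R.
I = ε / (r + R) = 120 / (0.321 + 0.864) = 101.3 A
P_load = I² R = (101.3)² × 0.864 = 8860 W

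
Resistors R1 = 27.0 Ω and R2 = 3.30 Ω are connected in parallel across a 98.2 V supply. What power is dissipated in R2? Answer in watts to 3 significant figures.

2920 W

The supply voltage appears across each parallel branch — just use P = V²/R2.
P_R2 = V² / R2 = (98.2)² / 3.30 Ω = 2922 W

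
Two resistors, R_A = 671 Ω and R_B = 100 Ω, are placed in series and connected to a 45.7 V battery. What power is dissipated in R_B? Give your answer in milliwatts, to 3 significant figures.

Every series element carries the same I. Get I from the total resistance, then P = I² × R_B.
R_total = 671 + 100 = 771.0 Ω
I = V / R_total = 45.7 / 771.0 = 0.05927 A
P_R_B = I² × R_B = (0.05927)² × 100 = 0.3513 W

351 mW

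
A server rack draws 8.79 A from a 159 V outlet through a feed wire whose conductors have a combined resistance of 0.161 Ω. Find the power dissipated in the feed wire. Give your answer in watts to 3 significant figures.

The feed wire is a series resistance carrying the load current; its dissipation is I²R_line.
The feed wire carries the full 8.79 A.
P_line = I² R_line = (8.790)² × 0.161 = 12.44 W

12.4 W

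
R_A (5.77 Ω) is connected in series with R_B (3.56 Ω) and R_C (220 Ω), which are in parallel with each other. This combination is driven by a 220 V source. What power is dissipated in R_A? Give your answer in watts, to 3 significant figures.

3250 W

Replace R_B and R_C with their parallel equivalent so the circuit becomes R_A in series with R_p.
R_p = (3.56×220)/(3.56+220) = 3.503 Ω
R_total = 5.77 + 3.503 = 9.273 Ω
I = V / R_total = 220 / 9.273 = 23.72 A
The full supply current passes through R_A: P = I²R.
P_R_A = (23.72)² × 5.77 = 3248 W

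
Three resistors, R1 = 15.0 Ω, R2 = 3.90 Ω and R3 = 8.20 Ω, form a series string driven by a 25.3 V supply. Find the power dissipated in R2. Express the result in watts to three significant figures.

Since the resistors are in series they all carry the loop current I = V/R_total; the power in any one is I²R.
R_total = 15.0 + 3.90 + 8.20 = 27.10 Ω
I = V / R_total = 25.3 / 27.10 = 0.9336 A
P_R2 = I² × R2 = (0.9336)² × 3.90 = 3.399 W

3.40 W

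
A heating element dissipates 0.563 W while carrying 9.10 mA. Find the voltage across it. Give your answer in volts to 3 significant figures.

61.9 V

Rearranging the power relation for the two known quantities gives V = P / I.
V = 0.563 / 0.009100 = 61.87 V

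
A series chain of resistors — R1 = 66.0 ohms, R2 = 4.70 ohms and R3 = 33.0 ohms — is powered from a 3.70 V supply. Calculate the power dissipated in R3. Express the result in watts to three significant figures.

0.0420 W

In a series string the same current flows through every resistor — find that current, then P = I²R for the one we want.
R_total = 66.0 + 4.70 + 33.0 = 103.7 Ω
I = V / R_total = 3.70 / 103.7 = 0.03568 A
P_R3 = I² × R3 = (0.03568)² × 33.0 = 0.04201 W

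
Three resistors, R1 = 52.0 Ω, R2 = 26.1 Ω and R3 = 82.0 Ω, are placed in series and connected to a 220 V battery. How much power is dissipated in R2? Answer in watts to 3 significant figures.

In a series string the same current flows through every resistor — find that current, then P = I²R for the one we want.
R_total = 52.0 + 26.1 + 82.0 = 160.1 Ω
I = V / R_total = 220 / 160.1 = 1.374 A
P_R2 = I² × R2 = (1.374)² × 26.1 = 49.28 W

49.3 W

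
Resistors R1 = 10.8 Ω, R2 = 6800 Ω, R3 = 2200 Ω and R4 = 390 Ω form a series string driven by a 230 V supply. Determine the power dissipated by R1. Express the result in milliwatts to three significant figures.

6.46 mW

In a series string the same current flows through every resistor — find that current, then P = I²R for the one we want.
R_total = 10.8 + 6800 + 2200 + 390 = 9401 Ω
I = V / R_total = 230 / 9401 = 0.02447 A
P_R1 = I² × R1 = (0.02447)² × 10.8 = 0.006465 W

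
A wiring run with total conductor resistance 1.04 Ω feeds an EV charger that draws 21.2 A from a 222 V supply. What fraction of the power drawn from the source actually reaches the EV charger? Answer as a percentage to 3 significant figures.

90.1 %

The wiring run carries the full 21.2 A.
P_line = I² R_line = (21.20)² × 1.04 = 467.4 W
P_source = V I = 222 × 21.20 = 4706 W; P_load = 4239 W
η = P_load / P_source = 4239 / 4706 = 0.9007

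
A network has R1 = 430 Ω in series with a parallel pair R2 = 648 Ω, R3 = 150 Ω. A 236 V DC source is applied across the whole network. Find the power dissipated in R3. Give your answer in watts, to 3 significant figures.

18.1 W

Replace R2 and R3 with their parallel equivalent so the circuit becomes R1 in series with R_p.
R_p = (648×150)/(648+150) = 121.8 Ω
R_total = 430 + 121.8 = 551.8 Ω
I = V / R_total = 236 / 551.8 = 0.4277 A
Voltage across the parallel pair: V_p = I × R_p = 0.4277 × 121.8 = 52.09 V
R3 is across V_p, so use P = V²/R for that branch.
P_R3 = (52.09)² / 150 = 18.09 W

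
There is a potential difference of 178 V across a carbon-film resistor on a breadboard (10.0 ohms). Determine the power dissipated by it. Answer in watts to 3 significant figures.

3170 W

We know the drop across the element and its resistance — P = V²/R, one step.
P = (178 V)² / 10.0 Ω = 3168 W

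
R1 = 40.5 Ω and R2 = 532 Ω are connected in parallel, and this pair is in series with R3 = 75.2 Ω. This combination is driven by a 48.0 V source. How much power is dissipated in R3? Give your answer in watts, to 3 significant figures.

First find R_p for the parallel pair, then treat R_p + R3 as a series loop.
R_p = (40.5×532)/(40.5+532) = 37.63 Ω
R_total = R_p + 75.2 = 37.63 + 75.2 = 112.8 Ω
I = V / R_total = 48.0 / 112.8 = 0.4254 A
R3 is the series element, so its power is I²R.
P_R3 = (0.4254)² × 75.2 = 13.61 W

13.6 W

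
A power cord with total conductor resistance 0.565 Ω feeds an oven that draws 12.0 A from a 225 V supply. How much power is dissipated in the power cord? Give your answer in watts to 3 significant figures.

Only the current and the line resistance are needed for the I²R loss.
The power cord carries the full 12.0 A.
P_line = I² R_line = (12.00)² × 0.565 = 81.36 W

81.4 W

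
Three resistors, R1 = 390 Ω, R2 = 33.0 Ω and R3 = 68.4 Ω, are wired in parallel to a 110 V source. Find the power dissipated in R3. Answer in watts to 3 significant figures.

177 W

R3 sits directly across the source, so P = V²/R with V = 110 V.
P_R3 = V² / R3 = (110)² / 68.4 Ω = 176.9 W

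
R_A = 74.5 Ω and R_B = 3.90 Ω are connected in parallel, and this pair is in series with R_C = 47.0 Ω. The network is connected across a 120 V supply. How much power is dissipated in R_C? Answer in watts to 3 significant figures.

263 W

Reduce the parallel combination to a single R_p; the circuit then becomes R_p in series with the remaining resistor.
R_p = (74.5×3.90)/(74.5+3.90) = 3.706 Ω
R_total = R_p + 47.0 = 3.706 + 47.0 = 50.71 Ω
I = V / R_total = 120 / 50.71 = 2.367 A
R_C is the series element, so its power is I²R.
P_R_C = (2.367)² × 47.0 = 263.2 W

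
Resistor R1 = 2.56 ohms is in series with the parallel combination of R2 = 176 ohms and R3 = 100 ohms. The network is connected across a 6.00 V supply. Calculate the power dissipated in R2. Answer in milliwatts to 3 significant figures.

Replace R2 and R3 with their parallel equivalent so the circuit becomes R1 in series with R_p.
R_p = (176×100)/(176+100) = 63.77 Ω
R_total = 2.56 + 63.77 = 66.33 Ω
I = V / R_total = 6.00 / 66.33 = 0.09046 A
Voltage across the parallel pair: V_p = I × R_p = 0.09046 × 63.77 = 5.768 V
R2 is across V_p, so use P = V²/R for that branch.
P_R2 = (5.768)² / 176 = 0.1891 W

189 mW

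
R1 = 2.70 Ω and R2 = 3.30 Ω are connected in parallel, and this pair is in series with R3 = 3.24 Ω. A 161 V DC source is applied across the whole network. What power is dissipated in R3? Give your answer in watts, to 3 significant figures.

First find R_p for the parallel pair, then treat R_p + R3 as a series loop.
R_p = (2.70×3.30)/(2.70+3.30) = 1.485 Ω
R_total = R_p + 3.24 = 1.485 + 3.24 = 4.725 Ω
I = V / R_total = 161 / 4.725 = 34.07 A
All the supply current flows through R3; use P = I²R3.
P_R3 = (34.07)² × 3.24 = 3762 W

3760 W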